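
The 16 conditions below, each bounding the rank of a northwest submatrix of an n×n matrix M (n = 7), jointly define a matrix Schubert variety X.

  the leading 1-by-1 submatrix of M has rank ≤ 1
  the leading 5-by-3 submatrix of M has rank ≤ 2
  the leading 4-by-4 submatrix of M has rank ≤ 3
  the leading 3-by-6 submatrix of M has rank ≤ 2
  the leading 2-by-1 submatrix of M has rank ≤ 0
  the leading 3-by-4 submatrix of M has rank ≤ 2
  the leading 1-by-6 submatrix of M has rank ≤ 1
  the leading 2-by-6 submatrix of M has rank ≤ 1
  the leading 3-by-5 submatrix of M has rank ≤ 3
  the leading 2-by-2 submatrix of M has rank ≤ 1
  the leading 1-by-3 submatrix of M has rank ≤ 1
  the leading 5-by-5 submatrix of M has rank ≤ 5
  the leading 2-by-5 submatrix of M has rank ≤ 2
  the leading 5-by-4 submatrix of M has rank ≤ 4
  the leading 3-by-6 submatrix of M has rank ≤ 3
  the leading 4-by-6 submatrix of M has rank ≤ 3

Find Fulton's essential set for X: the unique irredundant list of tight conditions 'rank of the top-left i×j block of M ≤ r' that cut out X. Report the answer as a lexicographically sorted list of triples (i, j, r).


Reconstructing r_w from the 16 given conditions:

  row 1: 0 1 1 1 1 1 1
  row 2: 0 1 1 1 1 1 2
  row 3: 1 2 2 2 2 2 3
  row 4: 1 2 2 3 3 3 4
  row 5: 1 2 2 3 4 4 5
  row 6: 1 2 3 4 5 5 6
  row 7: 1 2 3 4 5 6 7

second differences of R give the permutation w = (2, 7, 1, 4, 5, 3, 6).

ℓ(w)=8; the 3 essential cells (i,j,r):

[(2, 1, 0), (2, 6, 1), (5, 3, 2)]


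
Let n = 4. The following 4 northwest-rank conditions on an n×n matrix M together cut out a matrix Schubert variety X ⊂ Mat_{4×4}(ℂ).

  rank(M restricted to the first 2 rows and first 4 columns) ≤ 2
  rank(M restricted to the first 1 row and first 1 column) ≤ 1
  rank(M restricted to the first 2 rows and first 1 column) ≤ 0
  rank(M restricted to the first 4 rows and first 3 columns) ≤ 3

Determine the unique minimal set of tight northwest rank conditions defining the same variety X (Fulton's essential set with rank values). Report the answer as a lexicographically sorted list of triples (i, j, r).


Recovering R(i,j) via the rank-extension bound from the 4 conditions:

  row 1: 0  1  1  1
  row 2: 0  1  2  2
  row 3: 1  2  3  3
  row 4: 1  2  3  4

second differences of R give the permutation w = (2, 3, 1, 4).

|D(w)|=2, |Ess(w)|=1:

[(2, 1, 0)]


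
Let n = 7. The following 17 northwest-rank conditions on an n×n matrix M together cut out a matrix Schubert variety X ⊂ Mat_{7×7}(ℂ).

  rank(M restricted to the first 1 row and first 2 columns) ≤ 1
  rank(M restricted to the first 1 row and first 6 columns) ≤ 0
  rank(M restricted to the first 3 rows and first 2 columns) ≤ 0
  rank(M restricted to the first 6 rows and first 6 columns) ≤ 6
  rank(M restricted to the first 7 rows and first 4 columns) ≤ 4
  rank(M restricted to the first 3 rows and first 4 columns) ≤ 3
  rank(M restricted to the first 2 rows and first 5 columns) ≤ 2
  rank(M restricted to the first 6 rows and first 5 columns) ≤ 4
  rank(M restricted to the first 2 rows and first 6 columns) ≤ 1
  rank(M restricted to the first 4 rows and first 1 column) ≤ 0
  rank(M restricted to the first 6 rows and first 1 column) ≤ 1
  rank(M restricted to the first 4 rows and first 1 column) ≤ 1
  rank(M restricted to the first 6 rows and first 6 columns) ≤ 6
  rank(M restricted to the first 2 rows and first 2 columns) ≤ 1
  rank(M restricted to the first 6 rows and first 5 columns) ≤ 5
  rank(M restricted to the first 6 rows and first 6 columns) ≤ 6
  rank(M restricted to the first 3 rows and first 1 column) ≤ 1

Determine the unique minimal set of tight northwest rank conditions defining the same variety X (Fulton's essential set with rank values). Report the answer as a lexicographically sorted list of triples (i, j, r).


Rank table r_w(7×7) implied by the 17 constraints:

  0 0 0 0 0 0 1
  0 0 1 1 1 1 2
  0 0 1 2 2 2 3
  0 1 2 3 3 3 4
  1 2 3 4 4 4 5
  1 2 3 4 4 5 6
  1 2 3 4 5 6 7

hence w(1..7) = (7, 3, 4, 2, 1, 6, 5).

Fulton essential set (4 of the 12 Rothe cells):

[(1, 6, 0), (3, 2, 0), (4, 1, 0), (6, 5, 4)]


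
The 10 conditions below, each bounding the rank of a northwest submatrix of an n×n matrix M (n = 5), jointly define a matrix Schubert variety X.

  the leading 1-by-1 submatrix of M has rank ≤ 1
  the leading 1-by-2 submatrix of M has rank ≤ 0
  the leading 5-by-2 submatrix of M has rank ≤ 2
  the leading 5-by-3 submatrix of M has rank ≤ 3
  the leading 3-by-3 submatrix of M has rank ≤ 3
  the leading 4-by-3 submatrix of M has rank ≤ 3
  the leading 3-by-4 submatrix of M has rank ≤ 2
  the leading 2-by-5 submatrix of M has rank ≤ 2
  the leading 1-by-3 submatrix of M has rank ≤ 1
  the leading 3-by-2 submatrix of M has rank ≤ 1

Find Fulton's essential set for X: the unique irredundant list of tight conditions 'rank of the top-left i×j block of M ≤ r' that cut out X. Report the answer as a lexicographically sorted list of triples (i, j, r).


Rank table r_w(5×5) implied by the 10 constraints:

  row 1: 0 0 1 1 1
  row 2: 1 1 2 2 2
  row 3: 1 1 2 2 3
  row 4: 1 2 3 3 4
  row 5: 1 2 3 4 5

second differences of R give the permutation w = (3, 1, 5, 2, 4).

Fulton essential set (3 of the 4 Rothe cells):

[(1, 2, 0), (3, 2, 1), (3, 4, 2)]


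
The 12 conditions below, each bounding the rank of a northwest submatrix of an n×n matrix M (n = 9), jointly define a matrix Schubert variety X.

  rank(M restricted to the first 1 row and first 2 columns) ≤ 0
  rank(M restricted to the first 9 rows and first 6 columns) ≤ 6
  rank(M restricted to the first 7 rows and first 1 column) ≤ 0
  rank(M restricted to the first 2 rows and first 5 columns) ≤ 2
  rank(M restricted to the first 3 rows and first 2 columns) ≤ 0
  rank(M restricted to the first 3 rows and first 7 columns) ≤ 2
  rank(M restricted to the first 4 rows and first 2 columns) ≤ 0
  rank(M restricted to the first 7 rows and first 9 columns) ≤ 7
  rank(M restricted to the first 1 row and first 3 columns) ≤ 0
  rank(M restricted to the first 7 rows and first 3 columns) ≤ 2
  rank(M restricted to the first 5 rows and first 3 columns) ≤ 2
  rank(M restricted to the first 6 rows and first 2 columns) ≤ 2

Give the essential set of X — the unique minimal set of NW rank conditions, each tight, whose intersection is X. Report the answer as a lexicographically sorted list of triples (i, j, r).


Computing R[i][j] = min implied NW-rank bound (n=9, 12 conditions):

  row 1: 0 | 0 | 0 | 1 | 1 | 1 | 1 | 1 | 1
  row 2: 0 | 0 | 1 | 2 | 2 | 2 | 2 | 2 | 2
  row 3: 0 | 0 | 1 | 2 | 2 | 2 | 2 | 3 | 3
  row 4: 0 | 0 | 1 | 2 | 3 | 3 | 3 | 4 | 4
  row 5: 0 | 1 | 2 | 3 | 4 | 4 | 4 | 5 | 5
  row 6: 0 | 1 | 2 | 3 | 4 | 5 | 5 | 6 | 6
  row 7: 0 | 1 | 2 | 3 | 4 | 5 | 6 | 7 | 7
  row 8: 1 | 2 | 3 | 4 | 5 | 6 | 7 | 8 | 8
  row 9: 1 | 2 | 3 | 4 | 5 | 6 | 7 | 8 | 9

reading off 1-entries of Δ²R: w = (4, 3, 8, 5, 2, 6, 7, 1, 9).

D(w) has 15 cells with 4 SE-corners; essential set:

[(1, 3, 0), (3, 7, 2), (4, 2, 0), (7, 1, 0)]


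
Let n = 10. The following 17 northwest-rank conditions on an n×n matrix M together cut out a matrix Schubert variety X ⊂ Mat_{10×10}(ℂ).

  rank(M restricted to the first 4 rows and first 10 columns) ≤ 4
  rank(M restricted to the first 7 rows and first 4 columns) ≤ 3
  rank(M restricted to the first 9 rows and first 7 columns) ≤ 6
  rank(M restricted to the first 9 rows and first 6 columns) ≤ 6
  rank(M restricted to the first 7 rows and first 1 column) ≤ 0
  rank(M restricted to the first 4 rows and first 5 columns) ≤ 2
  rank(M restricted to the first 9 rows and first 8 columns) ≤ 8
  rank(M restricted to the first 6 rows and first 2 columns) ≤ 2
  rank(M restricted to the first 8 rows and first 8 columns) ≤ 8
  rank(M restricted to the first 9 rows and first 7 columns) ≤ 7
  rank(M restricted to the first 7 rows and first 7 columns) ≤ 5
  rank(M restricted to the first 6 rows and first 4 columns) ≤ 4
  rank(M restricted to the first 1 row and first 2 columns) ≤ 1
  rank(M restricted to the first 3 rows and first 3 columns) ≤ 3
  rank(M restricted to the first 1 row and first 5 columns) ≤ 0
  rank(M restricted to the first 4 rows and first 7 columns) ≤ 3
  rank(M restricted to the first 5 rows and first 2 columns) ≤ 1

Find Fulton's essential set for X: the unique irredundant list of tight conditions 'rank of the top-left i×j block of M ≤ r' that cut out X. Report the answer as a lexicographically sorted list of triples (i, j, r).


Propagating the 17 rank bounds to every northwest block:

  0, 0, 0, 0, 0, 1, 1, 1, 1, 1
  0, 1, 1, 1, 1, 2, 2, 2, 2, 2
  0, 1, 2, 2, 2, 3, 3, 3, 3, 3
  0, 1, 2, 2, 2, 3, 3, 4, 4, 4
  0, 1, 2, 3, 3, 4, 4, 5, 5, 5
  0, 1, 2, 3, 4, 5, 5, 6, 6, 6
  0, 1, 2, 3, 4, 5, 5, 6, 7, 7
  1, 2, 3, 4, 5, 6, 6, 7, 8, 8
  1, 2, 3, 4, 5, 6, 6, 7, 8, 9
  1, 2, 3, 4, 5, 6, 7, 8, 9, 10

hence w(1..10) = (6, 2, 3, 8, 4, 5, 9, 1, 10, 7).

Fulton essential set (6 of the 16 Rothe cells):

[(1, 5, 0), (4, 5, 2), (4, 7, 3), (7, 1, 0), (7, 7, 5), (9, 7, 6)]


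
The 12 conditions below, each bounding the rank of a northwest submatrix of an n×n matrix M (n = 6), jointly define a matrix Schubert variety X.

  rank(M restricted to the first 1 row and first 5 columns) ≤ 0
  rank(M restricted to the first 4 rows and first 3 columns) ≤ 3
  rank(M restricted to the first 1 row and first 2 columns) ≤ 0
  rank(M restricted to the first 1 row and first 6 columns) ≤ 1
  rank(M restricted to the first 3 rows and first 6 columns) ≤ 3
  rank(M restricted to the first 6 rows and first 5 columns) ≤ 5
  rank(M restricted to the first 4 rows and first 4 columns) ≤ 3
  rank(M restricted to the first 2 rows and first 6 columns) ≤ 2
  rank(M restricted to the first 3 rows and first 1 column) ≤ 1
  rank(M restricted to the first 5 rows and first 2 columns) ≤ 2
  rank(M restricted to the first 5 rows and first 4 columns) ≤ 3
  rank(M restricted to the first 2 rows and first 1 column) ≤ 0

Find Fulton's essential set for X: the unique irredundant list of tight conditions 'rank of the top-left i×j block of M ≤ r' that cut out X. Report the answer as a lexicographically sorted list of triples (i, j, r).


Recovering R(i,j) via the rank-extension bound from the 12 conditions:

  0  0  0  0  0  1
  0  1  1  1  1  2
  1  2  2  2  2  3
  1  2  3  3  3  4
  1  2  3  3  4  5
  1  2  3  4  5  6

the unique w with this rank table is (6, 2, 1, 3, 5, 4).

|D(w)|=7, |Ess(w)|=3:

[(1, 5, 0), (2, 1, 0), (5, 4, 3)]


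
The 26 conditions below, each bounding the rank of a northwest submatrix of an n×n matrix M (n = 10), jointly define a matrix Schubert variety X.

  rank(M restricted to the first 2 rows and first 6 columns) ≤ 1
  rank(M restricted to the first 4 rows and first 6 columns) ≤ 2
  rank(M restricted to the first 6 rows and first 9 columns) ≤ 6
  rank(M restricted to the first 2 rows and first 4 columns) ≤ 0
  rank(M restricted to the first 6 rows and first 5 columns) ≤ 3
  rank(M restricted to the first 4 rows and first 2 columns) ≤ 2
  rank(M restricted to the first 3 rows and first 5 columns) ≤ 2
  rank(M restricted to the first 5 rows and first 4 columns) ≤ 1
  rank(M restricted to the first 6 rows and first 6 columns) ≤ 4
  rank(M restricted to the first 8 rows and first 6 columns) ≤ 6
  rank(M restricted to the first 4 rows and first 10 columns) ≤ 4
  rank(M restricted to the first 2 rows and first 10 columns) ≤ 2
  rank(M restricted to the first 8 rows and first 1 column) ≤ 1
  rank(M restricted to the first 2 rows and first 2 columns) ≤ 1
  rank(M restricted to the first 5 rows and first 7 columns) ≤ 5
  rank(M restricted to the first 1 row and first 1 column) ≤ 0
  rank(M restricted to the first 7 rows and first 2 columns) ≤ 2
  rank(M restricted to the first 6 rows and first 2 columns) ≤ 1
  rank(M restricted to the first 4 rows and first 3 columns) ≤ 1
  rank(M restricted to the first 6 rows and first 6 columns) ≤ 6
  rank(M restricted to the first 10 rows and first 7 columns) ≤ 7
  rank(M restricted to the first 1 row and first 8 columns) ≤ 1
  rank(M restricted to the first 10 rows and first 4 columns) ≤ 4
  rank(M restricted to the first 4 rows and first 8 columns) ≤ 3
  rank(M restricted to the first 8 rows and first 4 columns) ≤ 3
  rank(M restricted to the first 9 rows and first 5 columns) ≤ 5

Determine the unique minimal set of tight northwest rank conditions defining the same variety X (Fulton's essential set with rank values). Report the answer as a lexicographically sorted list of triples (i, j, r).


Propagating the 26 rank bounds to every northwest block:

  R[1]: 0 0 0 0 1 1 1 1 1 1
  R[2]: 0 0 0 0 1 1 2 2 2 2
  R[3]: 1 1 1 1 2 2 3 3 3 3
  R[4]: 1 1 1 1 2 2 3 3 4 4
  R[5]: 1 1 1 1 2 3 4 4 5 5
  R[6]: 1 1 2 2 3 4 5 5 6 6
  R[7]: 1 2 3 3 4 5 6 6 7 7
  R[8]: 1 2 3 3 4 5 6 7 8 8
  R[9]: 1 2 3 4 5 6 7 8 9 9
  R[10]: 1 2 3 4 5 6 7 8 9 10

hence w(1..10) = (5, 7, 1, 9, 6, 3, 2, 8, 4, 10).

Fulton essential set (7 of the 19 Rothe cells):

[(2, 4, 0), (2, 6, 1), (4, 6, 2), (4, 8, 3), (5, 4, 1), (6, 2, 1), (8, 4, 3)]


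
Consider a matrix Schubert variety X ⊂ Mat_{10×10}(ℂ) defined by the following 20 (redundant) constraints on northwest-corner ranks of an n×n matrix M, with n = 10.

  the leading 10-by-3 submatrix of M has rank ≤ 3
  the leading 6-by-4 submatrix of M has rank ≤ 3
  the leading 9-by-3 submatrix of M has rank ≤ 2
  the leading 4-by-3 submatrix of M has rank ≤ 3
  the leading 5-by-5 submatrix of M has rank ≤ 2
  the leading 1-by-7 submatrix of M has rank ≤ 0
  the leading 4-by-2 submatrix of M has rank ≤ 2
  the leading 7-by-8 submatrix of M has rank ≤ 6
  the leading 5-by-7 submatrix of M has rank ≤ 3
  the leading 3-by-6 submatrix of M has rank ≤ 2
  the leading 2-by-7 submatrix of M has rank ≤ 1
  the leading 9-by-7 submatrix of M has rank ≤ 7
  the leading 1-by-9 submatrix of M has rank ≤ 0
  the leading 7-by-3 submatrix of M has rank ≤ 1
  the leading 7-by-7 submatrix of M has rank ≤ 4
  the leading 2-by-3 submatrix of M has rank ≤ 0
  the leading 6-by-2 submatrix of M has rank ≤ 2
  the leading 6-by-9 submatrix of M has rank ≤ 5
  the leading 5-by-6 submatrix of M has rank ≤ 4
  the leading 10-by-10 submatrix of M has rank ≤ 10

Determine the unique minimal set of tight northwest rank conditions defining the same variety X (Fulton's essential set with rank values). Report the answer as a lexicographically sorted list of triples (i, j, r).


The tightest implied rank at each (i,j), from the 20 conditions:

  R[1]: 0  0  0  0  0  0  0  0  0  1
  R[2]: 0  0  0  1  1  1  1  1  1  2
  R[3]: 1  1  1  2  2  2  2  2  2  3
  R[4]: 1  1  1  2  2  3  3  3  3  4
  R[5]: 1  1  1  2  2  3  3  4  4  5
  R[6]: 1  1  1  2  3  4  4  5  5  6
  R[7]: 1  1  1  2  3  4  4  5  6  7
  R[8]: 1  2  2  3  4  5  5  6  7  8
  R[9]: 1  2  2  3  4  5  6  7  8  9
  R[10]: 1  2  3  4  5  6  7  8  9  10

second differences of R give the permutation w = (10, 4, 1, 6, 8, 5, 9, 2, 7, 3).

D(w) has 25 cells with 7 SE-corners; essential set:

[(1, 9, 0), (2, 3, 0), (5, 5, 2), (5, 7, 3), (7, 3, 1), (7, 7, 4), (9, 3, 2)]


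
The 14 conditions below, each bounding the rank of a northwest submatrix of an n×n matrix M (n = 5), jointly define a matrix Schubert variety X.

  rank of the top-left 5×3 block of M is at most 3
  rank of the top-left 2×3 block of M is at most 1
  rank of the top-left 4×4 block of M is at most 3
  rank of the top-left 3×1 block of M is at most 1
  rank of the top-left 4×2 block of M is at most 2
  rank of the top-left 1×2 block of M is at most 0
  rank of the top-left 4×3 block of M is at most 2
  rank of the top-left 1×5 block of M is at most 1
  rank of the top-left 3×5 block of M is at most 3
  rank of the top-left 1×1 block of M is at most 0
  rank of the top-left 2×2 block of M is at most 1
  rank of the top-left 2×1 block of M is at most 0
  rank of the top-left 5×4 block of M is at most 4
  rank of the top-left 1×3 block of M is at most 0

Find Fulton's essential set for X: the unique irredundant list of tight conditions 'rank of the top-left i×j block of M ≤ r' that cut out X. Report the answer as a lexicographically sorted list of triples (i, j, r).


Recovering R(i,j) via the rank-extension bound from the 14 conditions:

  R[1]: 0 | 0 | 0 | 1 | 1
  R[2]: 0 | 1 | 1 | 2 | 2
  R[3]: 1 | 2 | 2 | 3 | 3
  R[4]: 1 | 2 | 2 | 3 | 4
  R[5]: 1 | 2 | 3 | 4 | 5

so w = (4, 2, 1, 5, 3).

ℓ(w)=5; the 3 essential cells (i,j,r):

[(1, 3, 0), (2, 1, 0), (4, 3, 2)]


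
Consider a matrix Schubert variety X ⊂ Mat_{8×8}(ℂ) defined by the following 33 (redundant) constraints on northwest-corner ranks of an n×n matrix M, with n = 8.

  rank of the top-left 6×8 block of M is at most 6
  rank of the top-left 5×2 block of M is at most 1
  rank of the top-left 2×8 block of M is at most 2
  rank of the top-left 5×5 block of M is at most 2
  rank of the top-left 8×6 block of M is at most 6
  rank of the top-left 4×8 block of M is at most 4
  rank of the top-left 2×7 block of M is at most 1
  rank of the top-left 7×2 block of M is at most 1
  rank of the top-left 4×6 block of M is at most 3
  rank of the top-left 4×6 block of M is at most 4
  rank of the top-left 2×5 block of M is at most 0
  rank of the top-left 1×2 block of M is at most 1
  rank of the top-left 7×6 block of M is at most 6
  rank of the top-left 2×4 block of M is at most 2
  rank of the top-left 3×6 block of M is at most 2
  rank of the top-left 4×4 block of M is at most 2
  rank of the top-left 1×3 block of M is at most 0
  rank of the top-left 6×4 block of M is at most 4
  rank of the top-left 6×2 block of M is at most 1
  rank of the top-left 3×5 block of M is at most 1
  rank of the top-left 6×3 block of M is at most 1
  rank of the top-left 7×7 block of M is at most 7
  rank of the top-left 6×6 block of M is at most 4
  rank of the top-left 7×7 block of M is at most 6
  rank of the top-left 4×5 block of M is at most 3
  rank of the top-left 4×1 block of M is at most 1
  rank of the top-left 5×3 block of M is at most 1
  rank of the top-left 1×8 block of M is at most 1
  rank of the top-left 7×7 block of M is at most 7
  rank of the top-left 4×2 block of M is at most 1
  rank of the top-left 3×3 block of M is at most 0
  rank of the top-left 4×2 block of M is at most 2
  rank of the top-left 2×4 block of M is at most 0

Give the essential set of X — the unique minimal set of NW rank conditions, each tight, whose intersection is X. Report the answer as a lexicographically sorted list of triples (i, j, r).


Computing R[i][j] = min implied NW-rank bound (n=8, 33 conditions):

  row 1: 0, 0, 0, 0, 0, 1, 1, 1
  row 2: 0, 0, 0, 0, 0, 1, 1, 2
  row 3: 0, 0, 0, 1, 1, 2, 2, 3
  row 4: 1, 1, 1, 2, 2, 3, 3, 4
  row 5: 1, 1, 1, 2, 2, 3, 4, 5
  row 6: 1, 1, 1, 2, 3, 4, 5, 6
  row 7: 1, 1, 2, 3, 4, 5, 6, 7
  row 8: 1, 2, 3, 4, 5, 6, 7, 8

the unique w with this rank table is (6, 8, 4, 1, 7, 5, 3, 2).

|D(w)|=20, |Ess(w)|=6:

[(2, 5, 0), (2, 7, 1), (3, 3, 0), (5, 5, 2), (6, 3, 1), (7, 2, 1)]


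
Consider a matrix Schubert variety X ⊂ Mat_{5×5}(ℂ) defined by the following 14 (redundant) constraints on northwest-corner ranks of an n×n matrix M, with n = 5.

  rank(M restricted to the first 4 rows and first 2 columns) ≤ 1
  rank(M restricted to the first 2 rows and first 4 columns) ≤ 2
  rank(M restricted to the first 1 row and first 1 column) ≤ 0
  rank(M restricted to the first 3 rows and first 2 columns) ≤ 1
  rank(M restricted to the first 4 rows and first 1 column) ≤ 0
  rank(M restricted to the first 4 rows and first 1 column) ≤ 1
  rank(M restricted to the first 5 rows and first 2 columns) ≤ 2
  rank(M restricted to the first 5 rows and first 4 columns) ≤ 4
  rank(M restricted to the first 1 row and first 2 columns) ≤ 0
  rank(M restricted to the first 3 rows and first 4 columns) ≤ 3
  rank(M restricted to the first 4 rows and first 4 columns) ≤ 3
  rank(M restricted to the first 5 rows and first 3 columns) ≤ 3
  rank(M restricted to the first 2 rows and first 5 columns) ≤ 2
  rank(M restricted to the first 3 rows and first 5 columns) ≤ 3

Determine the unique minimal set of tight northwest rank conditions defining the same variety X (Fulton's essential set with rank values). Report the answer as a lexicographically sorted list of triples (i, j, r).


Computing R[i][j] = min implied NW-rank bound (n=5, 14 conditions):

  row 1: 0 0 1 1 1
  row 2: 0 1 2 2 2
  row 3: 0 1 2 3 3
  row 4: 0 1 2 3 4
  row 5: 1 2 3 4 5

so w = (3, 2, 4, 5, 1).

Rothe diagram D(w) (5 cells), 2 SE-corners (essential conditions):

[(1, 2, 0), (4, 1, 0)]


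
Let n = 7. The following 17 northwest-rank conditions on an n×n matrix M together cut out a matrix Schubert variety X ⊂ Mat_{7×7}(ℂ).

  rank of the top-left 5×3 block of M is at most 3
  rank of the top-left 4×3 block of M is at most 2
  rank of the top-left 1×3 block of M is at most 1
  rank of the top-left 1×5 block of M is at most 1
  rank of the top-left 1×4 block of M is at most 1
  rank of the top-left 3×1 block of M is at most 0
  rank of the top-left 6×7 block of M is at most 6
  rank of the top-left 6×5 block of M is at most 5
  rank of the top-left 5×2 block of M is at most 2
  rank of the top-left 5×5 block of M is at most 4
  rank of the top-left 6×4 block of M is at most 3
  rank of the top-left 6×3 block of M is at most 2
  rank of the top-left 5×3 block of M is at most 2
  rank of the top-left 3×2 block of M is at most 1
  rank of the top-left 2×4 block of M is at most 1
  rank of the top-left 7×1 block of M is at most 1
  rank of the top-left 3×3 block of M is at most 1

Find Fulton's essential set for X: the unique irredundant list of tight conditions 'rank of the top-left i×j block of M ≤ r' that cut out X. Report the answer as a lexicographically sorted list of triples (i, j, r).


Reconstructing r_w from the 17 given conditions:

  0 1 1 1 1 1 1
  0 1 1 1 2 2 2
  0 1 1 2 3 3 3
  1 2 2 3 4 4 4
  1 2 2 3 4 5 5
  1 2 2 3 4 5 6
  1 2 3 4 5 6 7

second differences of R give the permutation w = (2, 5, 4, 1, 6, 7, 3).

Rothe diagram D(w) (8 cells), 4 SE-corners (essential conditions):

[(2, 4, 1), (3, 1, 0), (3, 3, 1), (6, 3, 2)]


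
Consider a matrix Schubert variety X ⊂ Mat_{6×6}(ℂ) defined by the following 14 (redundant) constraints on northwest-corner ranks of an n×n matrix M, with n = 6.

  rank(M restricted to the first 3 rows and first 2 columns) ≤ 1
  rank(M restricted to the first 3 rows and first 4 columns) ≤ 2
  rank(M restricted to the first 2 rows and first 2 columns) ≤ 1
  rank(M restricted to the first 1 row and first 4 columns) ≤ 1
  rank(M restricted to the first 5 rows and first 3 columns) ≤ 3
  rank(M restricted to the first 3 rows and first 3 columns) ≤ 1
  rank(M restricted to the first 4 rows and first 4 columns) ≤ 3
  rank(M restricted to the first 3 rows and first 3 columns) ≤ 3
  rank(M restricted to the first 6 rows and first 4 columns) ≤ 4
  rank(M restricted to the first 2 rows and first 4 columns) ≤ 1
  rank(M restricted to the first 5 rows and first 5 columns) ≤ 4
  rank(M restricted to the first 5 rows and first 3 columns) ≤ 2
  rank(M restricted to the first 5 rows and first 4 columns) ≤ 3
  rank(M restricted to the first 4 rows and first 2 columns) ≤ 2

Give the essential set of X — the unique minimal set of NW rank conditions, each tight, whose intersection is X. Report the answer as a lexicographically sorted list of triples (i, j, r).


The tightest implied rank at each (i,j), from the 14 conditions:

  R[1]: 1, 1, 1, 1, 1, 1
  R[2]: 1, 1, 1, 1, 2, 2
  R[3]: 1, 1, 1, 2, 3, 3
  R[4]: 1, 2, 2, 3, 4, 4
  R[5]: 1, 2, 2, 3, 4, 5
  R[6]: 1, 2, 3, 4, 5, 6

second differences of R give the permutation w = (1, 5, 4, 2, 6, 3).

D(w) has 6 cells with 3 SE-corners; essential set:

[(2, 4, 1), (3, 3, 1), (5, 3, 2)]


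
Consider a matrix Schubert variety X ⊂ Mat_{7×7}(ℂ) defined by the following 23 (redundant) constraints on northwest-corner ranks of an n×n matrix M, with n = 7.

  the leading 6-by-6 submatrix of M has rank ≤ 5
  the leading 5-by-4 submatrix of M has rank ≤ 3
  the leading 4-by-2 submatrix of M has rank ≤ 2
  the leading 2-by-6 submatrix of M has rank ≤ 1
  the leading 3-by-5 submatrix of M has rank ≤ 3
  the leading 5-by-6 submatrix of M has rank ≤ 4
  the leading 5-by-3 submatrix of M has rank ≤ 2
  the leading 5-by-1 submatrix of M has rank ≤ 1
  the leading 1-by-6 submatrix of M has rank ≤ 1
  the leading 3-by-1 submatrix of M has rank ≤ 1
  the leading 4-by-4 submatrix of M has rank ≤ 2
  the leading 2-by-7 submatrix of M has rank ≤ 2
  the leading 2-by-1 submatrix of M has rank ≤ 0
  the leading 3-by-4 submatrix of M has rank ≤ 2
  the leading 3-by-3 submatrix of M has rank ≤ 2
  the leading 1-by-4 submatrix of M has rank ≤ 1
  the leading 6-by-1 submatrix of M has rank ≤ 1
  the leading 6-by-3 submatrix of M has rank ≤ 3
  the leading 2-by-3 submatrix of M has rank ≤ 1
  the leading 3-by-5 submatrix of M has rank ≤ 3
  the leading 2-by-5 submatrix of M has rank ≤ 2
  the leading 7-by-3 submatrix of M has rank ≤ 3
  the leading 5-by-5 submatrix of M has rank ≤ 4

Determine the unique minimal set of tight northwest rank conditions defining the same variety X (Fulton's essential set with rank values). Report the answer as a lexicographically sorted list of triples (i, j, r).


The tightest implied rank at each (i,j), from the 23 conditions:

  R[1]: 0 1 1 1 1 1 1
  R[2]: 0 1 1 1 1 1 2
  R[3]: 1 2 2 2 2 2 3
  R[4]: 1 2 2 2 3 3 4
  R[5]: 1 2 2 3 4 4 5
  R[6]: 1 2 3 4 5 5 6
  R[7]: 1 2 3 4 5 6 7

hence w(1..7) = (2, 7, 1, 5, 4, 3, 6).

Fulton essential set (4 of the 9 Rothe cells):

[(2, 1, 0), (2, 6, 1), (4, 4, 2), (5, 3, 2)]


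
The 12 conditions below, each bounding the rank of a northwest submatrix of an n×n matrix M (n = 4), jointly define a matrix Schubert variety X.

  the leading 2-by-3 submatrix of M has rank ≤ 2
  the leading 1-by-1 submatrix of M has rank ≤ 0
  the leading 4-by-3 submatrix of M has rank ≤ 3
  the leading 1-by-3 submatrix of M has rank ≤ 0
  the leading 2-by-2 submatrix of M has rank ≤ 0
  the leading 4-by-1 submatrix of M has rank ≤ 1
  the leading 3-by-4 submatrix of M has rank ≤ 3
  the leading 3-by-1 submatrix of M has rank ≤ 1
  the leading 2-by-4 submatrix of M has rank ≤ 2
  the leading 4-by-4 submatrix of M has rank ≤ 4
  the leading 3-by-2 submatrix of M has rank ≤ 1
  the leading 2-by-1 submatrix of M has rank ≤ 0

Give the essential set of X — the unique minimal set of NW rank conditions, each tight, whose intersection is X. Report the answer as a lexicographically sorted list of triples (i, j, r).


Propagating the 12 rank bounds to every northwest block:

  R[1]: 0  0  0  1
  R[2]: 0  0  1  2
  R[3]: 1  1  2  3
  R[4]: 1  2  3  4

so w = (4, 3, 1, 2).

Fulton essential set (2 of the 5 Rothe cells):

[(1, 3, 0), (2, 2, 0)]


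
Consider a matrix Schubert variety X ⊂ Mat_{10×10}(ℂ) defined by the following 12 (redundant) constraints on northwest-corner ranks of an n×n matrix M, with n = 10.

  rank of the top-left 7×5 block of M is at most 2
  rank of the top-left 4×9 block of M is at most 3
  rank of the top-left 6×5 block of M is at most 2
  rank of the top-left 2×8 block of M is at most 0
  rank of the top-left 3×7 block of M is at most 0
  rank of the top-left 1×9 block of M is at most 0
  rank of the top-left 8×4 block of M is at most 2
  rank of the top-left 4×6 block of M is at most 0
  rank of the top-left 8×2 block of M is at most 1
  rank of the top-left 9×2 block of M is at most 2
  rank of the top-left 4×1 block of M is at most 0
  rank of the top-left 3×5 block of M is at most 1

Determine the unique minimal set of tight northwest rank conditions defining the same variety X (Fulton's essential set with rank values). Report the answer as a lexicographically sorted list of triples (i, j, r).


The tightest implied rank at each (i,j), from the 12 conditions:

  0 | 0 | 0 | 0 | 0 | 0 | 0 | 0 | 0 | 1
  0 | 0 | 0 | 0 | 0 | 0 | 0 | 0 | 1 | 2
  0 | 0 | 0 | 0 | 0 | 0 | 0 | 1 | 2 | 3
  0 | 0 | 0 | 0 | 0 | 0 | 1 | 2 | 3 | 4
  1 | 1 | 1 | 1 | 1 | 1 | 2 | 3 | 4 | 5
  1 | 1 | 2 | 2 | 2 | 2 | 3 | 4 | 5 | 6
  1 | 1 | 2 | 2 | 2 | 3 | 4 | 5 | 6 | 7
  1 | 1 | 2 | 2 | 3 | 4 | 5 | 6 | 7 | 8
  1 | 2 | 3 | 3 | 4 | 5 | 6 | 7 | 8 | 9
  1 | 2 | 3 | 4 | 5 | 6 | 7 | 8 | 9 | 10

giving w = (10, 9, 8, 7, 1, 3, 6, 5, 2, 4) via Δ²R.

Rothe diagram D(w) (36 cells), 7 SE-corners (essential conditions):

[(1, 9, 0), (2, 8, 0), (3, 7, 0), (4, 6, 0), (7, 5, 2), (8, 2, 1), (8, 4, 2)]


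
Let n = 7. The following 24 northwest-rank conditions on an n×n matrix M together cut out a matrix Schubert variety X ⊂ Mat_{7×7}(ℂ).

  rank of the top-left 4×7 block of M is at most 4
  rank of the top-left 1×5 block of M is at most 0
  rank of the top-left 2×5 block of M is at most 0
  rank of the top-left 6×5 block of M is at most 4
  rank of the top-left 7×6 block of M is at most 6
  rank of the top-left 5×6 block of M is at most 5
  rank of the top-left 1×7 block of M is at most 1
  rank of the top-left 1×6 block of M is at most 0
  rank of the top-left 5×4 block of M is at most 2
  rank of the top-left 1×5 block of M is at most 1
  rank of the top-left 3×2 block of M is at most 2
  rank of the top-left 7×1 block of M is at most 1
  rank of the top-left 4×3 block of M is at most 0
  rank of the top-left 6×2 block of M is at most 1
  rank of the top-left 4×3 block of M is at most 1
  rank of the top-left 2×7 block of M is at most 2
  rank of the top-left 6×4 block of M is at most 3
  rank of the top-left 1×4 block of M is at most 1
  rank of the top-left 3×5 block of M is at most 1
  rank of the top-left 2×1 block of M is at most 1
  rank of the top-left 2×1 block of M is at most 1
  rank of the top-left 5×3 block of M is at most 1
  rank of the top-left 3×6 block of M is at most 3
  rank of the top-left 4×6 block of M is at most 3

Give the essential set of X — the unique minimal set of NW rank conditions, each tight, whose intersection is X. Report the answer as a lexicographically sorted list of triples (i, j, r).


Propagating the 24 rank bounds to every northwest block:

  0 | 0 | 0 | 0 | 0 | 0 | 1
  0 | 0 | 0 | 0 | 0 | 1 | 2
  0 | 0 | 0 | 1 | 1 | 2 | 3
  0 | 0 | 0 | 1 | 2 | 3 | 4
  1 | 1 | 1 | 2 | 3 | 4 | 5
  1 | 1 | 2 | 3 | 4 | 5 | 6
  1 | 2 | 3 | 4 | 5 | 6 | 7

giving w = (7, 6, 4, 5, 1, 3, 2) via Δ²R.

|D(w)|=18, |Ess(w)|=4:

[(1, 6, 0), (2, 5, 0), (4, 3, 0), (6, 2, 1)]


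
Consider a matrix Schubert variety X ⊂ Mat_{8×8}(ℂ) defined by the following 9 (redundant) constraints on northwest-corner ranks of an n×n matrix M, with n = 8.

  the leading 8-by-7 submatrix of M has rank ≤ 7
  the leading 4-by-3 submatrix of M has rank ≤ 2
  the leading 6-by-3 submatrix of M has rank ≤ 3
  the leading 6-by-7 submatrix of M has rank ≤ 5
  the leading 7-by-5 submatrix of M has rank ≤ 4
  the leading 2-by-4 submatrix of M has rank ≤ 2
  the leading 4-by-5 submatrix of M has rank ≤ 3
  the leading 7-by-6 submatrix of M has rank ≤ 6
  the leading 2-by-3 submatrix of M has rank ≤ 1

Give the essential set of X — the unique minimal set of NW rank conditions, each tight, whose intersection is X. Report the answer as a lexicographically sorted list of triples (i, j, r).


Propagating the 9 rank bounds to every northwest block:

  i=1: 1 | 1 | 1 | 1 | 1 | 1 | 1 | 1
  i=2: 1 | 1 | 1 | 2 | 2 | 2 | 2 | 2
  i=3: 1 | 2 | 2 | 3 | 3 | 3 | 3 | 3
  i=4: 1 | 2 | 2 | 3 | 3 | 4 | 4 | 4
  i=5: 1 | 2 | 3 | 4 | 4 | 5 | 5 | 5
  i=6: 1 | 2 | 3 | 4 | 4 | 5 | 5 | 6
  i=7: 1 | 2 | 3 | 4 | 4 | 5 | 6 | 7
  i=8: 1 | 2 | 3 | 4 | 5 | 6 | 7 | 8

giving w = (1, 4, 2, 6, 3, 8, 7, 5) via Δ²R.

|D(w)|=7, |Ess(w)|=5:

[(2, 3, 1), (4, 3, 2), (4, 5, 3), (6, 7, 5), (7, 5, 4)]


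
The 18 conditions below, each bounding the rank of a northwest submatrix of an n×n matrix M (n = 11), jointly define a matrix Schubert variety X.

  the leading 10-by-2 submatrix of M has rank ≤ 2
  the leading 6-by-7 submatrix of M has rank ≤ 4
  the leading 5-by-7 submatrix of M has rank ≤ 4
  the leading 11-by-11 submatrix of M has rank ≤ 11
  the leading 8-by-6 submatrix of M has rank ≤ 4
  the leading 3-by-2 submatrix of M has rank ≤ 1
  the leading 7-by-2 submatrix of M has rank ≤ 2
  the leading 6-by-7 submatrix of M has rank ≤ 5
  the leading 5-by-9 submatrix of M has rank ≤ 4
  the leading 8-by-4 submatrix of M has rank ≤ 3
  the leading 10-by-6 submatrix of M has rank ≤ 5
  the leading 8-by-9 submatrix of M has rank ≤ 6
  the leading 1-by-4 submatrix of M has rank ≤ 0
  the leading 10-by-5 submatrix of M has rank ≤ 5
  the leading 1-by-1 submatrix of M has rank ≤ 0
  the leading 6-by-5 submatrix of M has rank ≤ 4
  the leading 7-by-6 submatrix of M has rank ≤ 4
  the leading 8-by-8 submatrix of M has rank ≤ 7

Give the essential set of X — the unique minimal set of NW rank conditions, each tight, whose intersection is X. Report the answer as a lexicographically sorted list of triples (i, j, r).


Recovering R(i,j) via the rank-extension bound from the 18 conditions:

  R[1]: 0 0 0 0 1 1 1 1 1 1 1
  R[2]: 1 1 1 1 2 2 2 2 2 2 2
  R[3]: 1 1 2 2 3 3 3 3 3 3 3
  R[4]: 1 2 3 3 4 4 4 4 4 4 4
  R[5]: 1 2 3 3 4 4 4 4 4 5 5
  R[6]: 1 2 3 3 4 4 4 5 5 6 6
  R[7]: 1 2 3 3 4 4 5 6 6 7 7
  R[8]: 1 2 3 3 4 4 5 6 6 7 8
  R[9]: 1 2 3 4 5 5 6 7 7 8 9
  R[10]: 1 2 3 4 5 5 6 7 8 9 10
  R[11]: 1 2 3 4 5 6 7 8 9 10 11

giving w = (5, 1, 3, 2, 10, 8, 7, 11, 4, 9, 6) via Δ²R.

D(w) has 19 cells with 8 SE-corners; essential set:

[(1, 4, 0), (3, 2, 1), (5, 9, 4), (6, 7, 4), (8, 4, 3), (8, 6, 4), (8, 9, 6), (10, 6, 5)]


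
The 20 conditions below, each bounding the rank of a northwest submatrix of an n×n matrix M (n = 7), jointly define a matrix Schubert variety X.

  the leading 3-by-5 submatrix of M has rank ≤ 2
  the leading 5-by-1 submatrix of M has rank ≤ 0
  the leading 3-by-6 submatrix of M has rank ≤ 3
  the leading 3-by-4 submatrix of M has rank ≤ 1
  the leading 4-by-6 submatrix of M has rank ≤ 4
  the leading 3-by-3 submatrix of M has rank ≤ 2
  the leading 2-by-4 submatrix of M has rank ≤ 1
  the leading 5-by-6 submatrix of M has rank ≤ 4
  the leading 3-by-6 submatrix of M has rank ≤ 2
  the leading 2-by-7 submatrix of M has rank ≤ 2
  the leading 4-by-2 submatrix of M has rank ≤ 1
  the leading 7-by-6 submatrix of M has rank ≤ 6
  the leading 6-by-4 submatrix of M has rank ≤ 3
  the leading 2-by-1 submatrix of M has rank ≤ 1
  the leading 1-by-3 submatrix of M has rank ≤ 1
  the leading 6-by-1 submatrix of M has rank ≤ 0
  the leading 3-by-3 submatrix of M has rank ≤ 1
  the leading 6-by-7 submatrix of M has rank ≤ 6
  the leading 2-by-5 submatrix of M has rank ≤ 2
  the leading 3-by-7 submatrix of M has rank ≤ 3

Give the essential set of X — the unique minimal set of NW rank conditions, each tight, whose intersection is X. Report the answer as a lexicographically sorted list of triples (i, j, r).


Propagating the 20 rank bounds to every northwest block:

  0, 1, 1, 1, 1, 1, 1
  0, 1, 1, 1, 2, 2, 2
  0, 1, 1, 1, 2, 2, 3
  0, 1, 2, 2, 3, 3, 4
  0, 1, 2, 3, 4, 4, 5
  0, 1, 2, 3, 4, 5, 6
  1, 2, 3, 4, 5, 6, 7

giving w = (2, 5, 7, 3, 4, 6, 1) via Δ²R.

3 SE-corners of the 11-cell Rothe diagram give Ess(w):

[(3, 4, 1), (3, 6, 2), (6, 1, 0)]


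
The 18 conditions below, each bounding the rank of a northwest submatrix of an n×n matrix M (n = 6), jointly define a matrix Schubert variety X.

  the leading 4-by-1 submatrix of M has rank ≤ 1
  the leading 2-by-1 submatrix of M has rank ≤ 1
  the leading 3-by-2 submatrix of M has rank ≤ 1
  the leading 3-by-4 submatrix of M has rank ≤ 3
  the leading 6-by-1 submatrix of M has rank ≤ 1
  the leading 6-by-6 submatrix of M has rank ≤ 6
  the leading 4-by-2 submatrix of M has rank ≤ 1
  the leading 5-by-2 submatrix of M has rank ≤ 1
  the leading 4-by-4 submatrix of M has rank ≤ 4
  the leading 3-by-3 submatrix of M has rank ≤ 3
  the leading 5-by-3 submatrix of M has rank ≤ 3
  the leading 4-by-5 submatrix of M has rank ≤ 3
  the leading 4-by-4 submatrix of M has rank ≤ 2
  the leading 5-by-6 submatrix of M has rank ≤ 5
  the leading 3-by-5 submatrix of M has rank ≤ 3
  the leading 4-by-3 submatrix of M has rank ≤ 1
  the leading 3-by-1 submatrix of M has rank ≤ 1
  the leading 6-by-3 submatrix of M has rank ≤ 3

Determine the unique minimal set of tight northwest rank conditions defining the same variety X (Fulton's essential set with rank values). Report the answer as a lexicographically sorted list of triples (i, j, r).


Reconstructing r_w from the 18 given conditions:

  R[1]: 1  1  1  1  1  1
  R[2]: 1  1  1  2  2  2
  R[3]: 1  1  1  2  3  3
  R[4]: 1  1  1  2  3  4
  R[5]: 1  1  2  3  4  5
  R[6]: 1  2  3  4  5  6

hence w(1..6) = (1, 4, 5, 6, 3, 2).

D(w) has 7 cells with 2 SE-corners; essential set:

[(4, 3, 1), (5, 2, 1)]


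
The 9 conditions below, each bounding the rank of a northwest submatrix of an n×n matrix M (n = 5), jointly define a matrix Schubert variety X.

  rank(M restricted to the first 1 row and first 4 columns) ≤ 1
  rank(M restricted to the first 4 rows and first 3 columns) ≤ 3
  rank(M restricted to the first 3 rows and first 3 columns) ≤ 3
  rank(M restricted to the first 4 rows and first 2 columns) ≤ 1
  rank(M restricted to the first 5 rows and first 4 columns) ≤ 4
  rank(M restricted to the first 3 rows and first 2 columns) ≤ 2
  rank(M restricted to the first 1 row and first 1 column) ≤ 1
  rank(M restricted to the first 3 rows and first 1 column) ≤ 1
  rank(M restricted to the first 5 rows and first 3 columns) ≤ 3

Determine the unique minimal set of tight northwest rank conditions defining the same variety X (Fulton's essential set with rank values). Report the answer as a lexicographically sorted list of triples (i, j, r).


Propagating the 9 rank bounds to every northwest block:

  i=1: 1 1 1 1 1
  i=2: 1 1 2 2 2
  i=3: 1 1 2 3 3
  i=4: 1 1 2 3 4
  i=5: 1 2 3 4 5

giving w = (1, 3, 4, 5, 2) via Δ²R.

|D(w)|=3, |Ess(w)|=1:

[(4, 2, 1)]


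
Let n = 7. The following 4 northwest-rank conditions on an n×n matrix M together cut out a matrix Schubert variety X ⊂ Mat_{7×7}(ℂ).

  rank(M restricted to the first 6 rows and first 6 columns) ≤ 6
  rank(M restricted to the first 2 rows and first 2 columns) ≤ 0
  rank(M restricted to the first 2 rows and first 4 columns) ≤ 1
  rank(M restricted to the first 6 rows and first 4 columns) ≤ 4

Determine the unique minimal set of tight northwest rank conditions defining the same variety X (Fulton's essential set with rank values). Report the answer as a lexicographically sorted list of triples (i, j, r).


Reconstructing r_w from the 4 given conditions:

  row 1: 0  0  1  1  1  1  1
  row 2: 0  0  1  1  2  2  2
  row 3: 1  1  2  2  3  3  3
  row 4: 1  2  3  3  4  4  4
  row 5: 1  2  3  4  5  5  5
  row 6: 1  2  3  4  5  6  6
  row 7: 1  2  3  4  5  6  7

reading off 1-entries of Δ²R: w = (3, 5, 1, 2, 4, 6, 7).

Rothe diagram D(w) (5 cells), 2 SE-corners (essential conditions):

[(2, 2, 0), (2, 4, 1)]


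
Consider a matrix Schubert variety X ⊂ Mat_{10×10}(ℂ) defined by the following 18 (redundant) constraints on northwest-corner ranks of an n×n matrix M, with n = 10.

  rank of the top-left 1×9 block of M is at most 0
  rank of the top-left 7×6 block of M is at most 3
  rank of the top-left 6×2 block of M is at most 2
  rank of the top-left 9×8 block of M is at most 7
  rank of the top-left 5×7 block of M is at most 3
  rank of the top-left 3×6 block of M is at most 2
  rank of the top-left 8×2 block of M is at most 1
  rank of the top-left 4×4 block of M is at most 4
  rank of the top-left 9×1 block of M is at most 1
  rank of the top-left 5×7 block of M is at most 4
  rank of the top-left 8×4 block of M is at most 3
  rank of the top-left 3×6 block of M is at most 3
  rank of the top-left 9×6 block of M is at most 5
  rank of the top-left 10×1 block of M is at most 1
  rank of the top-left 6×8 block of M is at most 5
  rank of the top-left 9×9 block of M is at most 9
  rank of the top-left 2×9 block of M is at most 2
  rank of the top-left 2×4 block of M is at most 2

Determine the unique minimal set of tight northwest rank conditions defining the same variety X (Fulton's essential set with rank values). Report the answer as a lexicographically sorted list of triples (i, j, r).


Reconstructing r_w from the 18 given conditions:

  row 1: 0, 0, 0, 0, 0, 0, 0, 0, 0, 1
  row 2: 1, 1, 1, 1, 1, 1, 1, 1, 1, 2
  row 3: 1, 1, 2, 2, 2, 2, 2, 2, 2, 3
  row 4: 1, 1, 2, 3, 3, 3, 3, 3, 3, 4
  row 5: 1, 1, 2, 3, 3, 3, 3, 4, 4, 5
  row 6: 1, 1, 2, 3, 3, 3, 4, 5, 5, 6
  row 7: 1, 1, 2, 3, 3, 3, 4, 5, 6, 7
  row 8: 1, 1, 2, 3, 4, 4, 5, 6, 7, 8
  row 9: 1, 2, 3, 4, 5, 5, 6, 7, 8, 9
  row 10: 1, 2, 3, 4, 5, 6, 7, 8, 9, 10

reading off 1-entries of Δ²R: w = (10, 1, 3, 4, 8, 7, 9, 5, 2, 6).

Rothe diagram D(w) (22 cells), 4 SE-corners (essential conditions):

[(1, 9, 0), (5, 7, 3), (7, 6, 3), (8, 2, 1)]
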